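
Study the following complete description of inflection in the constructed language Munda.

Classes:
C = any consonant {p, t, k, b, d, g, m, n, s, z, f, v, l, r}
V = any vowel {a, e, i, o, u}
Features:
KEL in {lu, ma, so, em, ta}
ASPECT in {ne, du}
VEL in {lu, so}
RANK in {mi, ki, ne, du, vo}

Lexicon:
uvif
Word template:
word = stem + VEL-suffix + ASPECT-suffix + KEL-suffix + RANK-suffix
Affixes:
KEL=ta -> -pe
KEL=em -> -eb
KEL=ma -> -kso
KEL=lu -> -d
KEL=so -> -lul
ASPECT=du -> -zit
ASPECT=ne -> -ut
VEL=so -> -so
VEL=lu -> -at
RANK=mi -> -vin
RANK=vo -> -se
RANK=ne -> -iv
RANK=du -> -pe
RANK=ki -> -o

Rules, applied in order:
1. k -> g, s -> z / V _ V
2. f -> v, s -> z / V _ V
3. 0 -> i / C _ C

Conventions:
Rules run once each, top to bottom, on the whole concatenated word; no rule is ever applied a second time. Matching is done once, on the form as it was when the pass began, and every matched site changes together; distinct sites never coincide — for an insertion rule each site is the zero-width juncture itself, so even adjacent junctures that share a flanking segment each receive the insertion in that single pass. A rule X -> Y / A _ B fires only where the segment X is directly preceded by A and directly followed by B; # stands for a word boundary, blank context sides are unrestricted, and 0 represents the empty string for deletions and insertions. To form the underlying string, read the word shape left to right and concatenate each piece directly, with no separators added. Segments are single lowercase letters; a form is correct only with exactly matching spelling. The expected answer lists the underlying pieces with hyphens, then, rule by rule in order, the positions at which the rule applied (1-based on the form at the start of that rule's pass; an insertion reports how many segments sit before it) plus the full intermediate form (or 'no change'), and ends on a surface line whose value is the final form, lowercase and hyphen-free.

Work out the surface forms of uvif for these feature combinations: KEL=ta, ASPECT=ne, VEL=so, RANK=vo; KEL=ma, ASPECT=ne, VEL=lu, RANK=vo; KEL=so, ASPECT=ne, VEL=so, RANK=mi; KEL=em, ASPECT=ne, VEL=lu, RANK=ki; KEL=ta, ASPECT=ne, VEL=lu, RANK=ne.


cell KEL=ta, ASPECT=ne, VEL=so, RANK=vo:
underlying: uvif-so-ut-pe-se
1. k -> g, s -> z / V _ V: fires at position(s) 11: uvifsoutpeze
2. f -> v, s -> z / V _ V: no change
3. 0 -> i / C _ C: inserts after position(s) 4, 8: uvifisoutipeze
surface: uvifisoutipeze

cell KEL=ma, ASPECT=ne, VEL=lu, RANK=vo:
underlying: uvif-at-ut-kso-se
1. k -> g, s -> z / V _ V: fires at position(s) 12: uvifatutksoze
2. f -> v, s -> z / V _ V: fires at position(s) 4: uvivatutksoze
3. 0 -> i / C _ C: inserts after position(s) 8, 9: uvivatutikisoze
surface: uvivatutikisoze

cell KEL=so, ASPECT=ne, VEL=so, RANK=mi:
underlying: uvif-so-ut-lul-vin
1. k -> g, s -> z / V _ V: no change
2. f -> v, s -> z / V _ V: no change
3. 0 -> i / C _ C: inserts after position(s) 4, 8, 11: uvifisoutilulivin
surface: uvifisoutilulivin

cell KEL=em, ASPECT=ne, VEL=lu, RANK=ki:
underlying: uvif-at-ut-eb-o
1. k -> g, s -> z / V _ V: no change
2. f -> v, s -> z / V _ V: fires at position(s) 4: uvivatutebo
3. 0 -> i / C _ C: no change
surface: uvivatutebo

cell KEL=ta, ASPECT=ne, VEL=lu, RANK=ne:
underlying: uvif-at-ut-pe-iv
1. k -> g, s -> z / V _ V: no change
2. f -> v, s -> z / V _ V: fires at position(s) 4: uvivatutpeiv
3. 0 -> i / C _ C: inserts after position(s) 8: uvivatutipeiv
surface: uvivatutipeiv


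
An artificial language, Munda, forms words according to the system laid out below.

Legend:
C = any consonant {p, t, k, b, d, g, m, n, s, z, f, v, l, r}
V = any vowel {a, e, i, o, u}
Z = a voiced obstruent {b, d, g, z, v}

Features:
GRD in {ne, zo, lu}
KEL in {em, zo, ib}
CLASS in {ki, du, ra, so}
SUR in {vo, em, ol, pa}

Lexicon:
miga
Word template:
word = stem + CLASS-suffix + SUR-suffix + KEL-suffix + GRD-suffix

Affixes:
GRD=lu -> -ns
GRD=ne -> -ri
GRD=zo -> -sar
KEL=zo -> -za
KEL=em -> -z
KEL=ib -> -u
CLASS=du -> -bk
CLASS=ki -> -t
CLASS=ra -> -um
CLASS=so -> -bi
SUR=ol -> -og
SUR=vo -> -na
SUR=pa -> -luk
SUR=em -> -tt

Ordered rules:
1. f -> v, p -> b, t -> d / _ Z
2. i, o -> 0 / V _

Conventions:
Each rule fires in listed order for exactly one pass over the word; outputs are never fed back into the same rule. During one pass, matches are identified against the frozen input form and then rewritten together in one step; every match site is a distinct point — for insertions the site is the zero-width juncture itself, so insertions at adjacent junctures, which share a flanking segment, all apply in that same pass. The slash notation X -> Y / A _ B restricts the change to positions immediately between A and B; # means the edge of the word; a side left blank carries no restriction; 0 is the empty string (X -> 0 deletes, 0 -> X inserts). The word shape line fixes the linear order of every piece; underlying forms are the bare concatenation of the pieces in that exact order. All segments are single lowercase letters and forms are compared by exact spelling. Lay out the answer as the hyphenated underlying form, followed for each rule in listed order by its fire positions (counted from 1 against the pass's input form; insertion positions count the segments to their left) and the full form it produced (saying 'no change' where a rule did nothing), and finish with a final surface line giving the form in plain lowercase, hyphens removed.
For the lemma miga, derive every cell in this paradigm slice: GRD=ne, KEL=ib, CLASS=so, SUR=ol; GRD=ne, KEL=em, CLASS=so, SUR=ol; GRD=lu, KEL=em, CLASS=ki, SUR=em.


cell GRD=ne, KEL=ib, CLASS=so, SUR=ol:
underlying: miga-bi-og-u-ri
1. f -> v, p -> b, t -> d / _ Z: no change
2. i, o -> 0 / V _: fires at position(s) 7: migabiguri
surface: migabiguri

cell GRD=ne, KEL=em, CLASS=so, SUR=ol:
underlying: miga-bi-og-z-ri
1. f -> v, p -> b, t -> d / _ Z: no change
2. i, o -> 0 / V _: fires at position(s) 7: migabigzri
surface: migabigzri

cell GRD=lu, KEL=em, CLASS=ki, SUR=em:
underlying: miga-t-tt-z-ns
1. f -> v, p -> b, t -> d / _ Z: fires at position(s) 7: migattdzns
2. i, o -> 0 / V _: no change
surface: migattdzns


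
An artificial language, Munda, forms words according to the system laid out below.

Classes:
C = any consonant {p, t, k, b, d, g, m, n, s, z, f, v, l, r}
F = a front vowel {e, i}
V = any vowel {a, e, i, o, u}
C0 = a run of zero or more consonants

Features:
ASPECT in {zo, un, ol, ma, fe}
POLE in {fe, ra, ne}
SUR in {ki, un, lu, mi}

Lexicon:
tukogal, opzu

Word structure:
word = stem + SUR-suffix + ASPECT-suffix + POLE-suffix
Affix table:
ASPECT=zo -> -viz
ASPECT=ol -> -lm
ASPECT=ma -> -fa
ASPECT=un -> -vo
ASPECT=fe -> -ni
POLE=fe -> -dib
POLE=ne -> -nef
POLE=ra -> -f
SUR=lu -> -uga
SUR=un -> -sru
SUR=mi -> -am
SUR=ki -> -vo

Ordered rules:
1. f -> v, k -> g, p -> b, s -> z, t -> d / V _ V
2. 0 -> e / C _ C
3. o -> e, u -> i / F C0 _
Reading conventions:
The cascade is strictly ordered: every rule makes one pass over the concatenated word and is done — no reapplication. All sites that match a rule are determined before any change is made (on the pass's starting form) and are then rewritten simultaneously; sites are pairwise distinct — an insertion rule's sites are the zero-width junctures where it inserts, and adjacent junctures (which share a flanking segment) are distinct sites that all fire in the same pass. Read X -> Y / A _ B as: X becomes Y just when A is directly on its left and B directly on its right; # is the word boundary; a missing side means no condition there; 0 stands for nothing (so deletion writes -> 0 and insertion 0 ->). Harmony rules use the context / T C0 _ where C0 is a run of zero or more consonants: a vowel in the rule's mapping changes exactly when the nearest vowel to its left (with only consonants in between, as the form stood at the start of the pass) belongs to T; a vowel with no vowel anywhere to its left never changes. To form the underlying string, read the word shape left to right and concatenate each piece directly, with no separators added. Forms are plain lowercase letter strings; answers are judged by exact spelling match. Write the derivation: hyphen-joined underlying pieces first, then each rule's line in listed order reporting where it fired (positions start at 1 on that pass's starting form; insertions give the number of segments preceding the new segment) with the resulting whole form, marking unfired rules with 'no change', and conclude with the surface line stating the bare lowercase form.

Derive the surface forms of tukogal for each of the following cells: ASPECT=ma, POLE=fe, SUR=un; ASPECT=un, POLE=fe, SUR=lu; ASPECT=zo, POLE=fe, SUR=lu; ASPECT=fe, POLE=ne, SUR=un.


cell ASPECT=ma, POLE=fe, SUR=un:
underlying: tukogal-sru-fa-dib
1. f -> v, k -> g, p -> b, s -> z, t -> d / V _ V: fires at position(s) 3, 11: tugogalsruvadib
2. 0 -> e / C _ C: inserts after position(s) 7, 8: tugogaleseruvadib
3. o -> e, u -> i / F C0 _: fires at position(s) 12: tugogaleserivadib
surface: tugogaleserivadib

cell ASPECT=un, POLE=fe, SUR=lu:
underlying: tukogal-uga-vo-dib
1. f -> v, k -> g, p -> b, s -> z, t -> d / V _ V: fires at position(s) 3: tugogalugavodib
2. 0 -> e / C _ C: no change
3. o -> e, u -> i / F C0 _: no change
surface: tugogalugavodib

cell ASPECT=zo, POLE=fe, SUR=lu:
underlying: tukogal-uga-viz-dib
1. f -> v, k -> g, p -> b, s -> z, t -> d / V _ V: fires at position(s) 3: tugogalugavizdib
2. 0 -> e / C _ C: inserts after position(s) 13: tugogalugavizedib
3. o -> e, u -> i / F C0 _: no change
surface: tugogalugavizedib

cell ASPECT=fe, POLE=ne, SUR=un:
underlying: tukogal-sru-ni-nef
1. f -> v, k -> g, p -> b, s -> z, t -> d / V _ V: fires at position(s) 3: tugogalsruninef
2. 0 -> e / C _ C: inserts after position(s) 7, 8: tugogaleseruninef
3. o -> e, u -> i / F C0 _: fires at position(s) 12: tugogaleserininef
surface: tugogaleserininef


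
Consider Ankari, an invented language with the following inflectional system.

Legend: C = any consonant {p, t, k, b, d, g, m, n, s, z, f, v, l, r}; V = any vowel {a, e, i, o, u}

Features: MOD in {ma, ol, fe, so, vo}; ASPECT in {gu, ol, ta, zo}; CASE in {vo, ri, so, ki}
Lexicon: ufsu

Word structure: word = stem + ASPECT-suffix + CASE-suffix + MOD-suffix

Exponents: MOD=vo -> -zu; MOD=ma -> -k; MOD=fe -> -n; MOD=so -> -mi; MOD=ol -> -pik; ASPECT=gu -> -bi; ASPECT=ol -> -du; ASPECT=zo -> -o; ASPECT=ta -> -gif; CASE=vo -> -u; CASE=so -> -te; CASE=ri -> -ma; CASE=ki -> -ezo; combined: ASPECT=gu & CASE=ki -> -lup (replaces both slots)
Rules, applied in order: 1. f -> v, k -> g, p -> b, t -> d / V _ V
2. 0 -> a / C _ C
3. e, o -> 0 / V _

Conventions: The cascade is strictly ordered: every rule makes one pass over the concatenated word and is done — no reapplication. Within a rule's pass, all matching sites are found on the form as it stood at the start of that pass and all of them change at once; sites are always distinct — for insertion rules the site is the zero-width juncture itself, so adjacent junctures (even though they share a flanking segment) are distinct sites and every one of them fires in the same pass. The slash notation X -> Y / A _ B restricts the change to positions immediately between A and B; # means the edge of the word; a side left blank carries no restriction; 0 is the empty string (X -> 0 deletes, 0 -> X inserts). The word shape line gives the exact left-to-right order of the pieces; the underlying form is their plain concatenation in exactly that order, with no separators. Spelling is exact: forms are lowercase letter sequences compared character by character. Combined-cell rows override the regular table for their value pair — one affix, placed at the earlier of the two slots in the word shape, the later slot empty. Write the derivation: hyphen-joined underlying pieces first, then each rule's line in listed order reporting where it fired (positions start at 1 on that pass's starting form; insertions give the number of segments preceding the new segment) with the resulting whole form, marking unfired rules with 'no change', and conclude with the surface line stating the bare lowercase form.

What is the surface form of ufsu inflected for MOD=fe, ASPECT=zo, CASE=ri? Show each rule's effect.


underlying: ufsu-o-ma-n
1. f -> v, k -> g, p -> b, t -> d / V _ V: no change
2. 0 -> a / C _ C: inserts after position(s) 2: ufasuoman
3. e, o -> 0 / V _: fires at position(s) 6: ufasuman
surface: ufasuman


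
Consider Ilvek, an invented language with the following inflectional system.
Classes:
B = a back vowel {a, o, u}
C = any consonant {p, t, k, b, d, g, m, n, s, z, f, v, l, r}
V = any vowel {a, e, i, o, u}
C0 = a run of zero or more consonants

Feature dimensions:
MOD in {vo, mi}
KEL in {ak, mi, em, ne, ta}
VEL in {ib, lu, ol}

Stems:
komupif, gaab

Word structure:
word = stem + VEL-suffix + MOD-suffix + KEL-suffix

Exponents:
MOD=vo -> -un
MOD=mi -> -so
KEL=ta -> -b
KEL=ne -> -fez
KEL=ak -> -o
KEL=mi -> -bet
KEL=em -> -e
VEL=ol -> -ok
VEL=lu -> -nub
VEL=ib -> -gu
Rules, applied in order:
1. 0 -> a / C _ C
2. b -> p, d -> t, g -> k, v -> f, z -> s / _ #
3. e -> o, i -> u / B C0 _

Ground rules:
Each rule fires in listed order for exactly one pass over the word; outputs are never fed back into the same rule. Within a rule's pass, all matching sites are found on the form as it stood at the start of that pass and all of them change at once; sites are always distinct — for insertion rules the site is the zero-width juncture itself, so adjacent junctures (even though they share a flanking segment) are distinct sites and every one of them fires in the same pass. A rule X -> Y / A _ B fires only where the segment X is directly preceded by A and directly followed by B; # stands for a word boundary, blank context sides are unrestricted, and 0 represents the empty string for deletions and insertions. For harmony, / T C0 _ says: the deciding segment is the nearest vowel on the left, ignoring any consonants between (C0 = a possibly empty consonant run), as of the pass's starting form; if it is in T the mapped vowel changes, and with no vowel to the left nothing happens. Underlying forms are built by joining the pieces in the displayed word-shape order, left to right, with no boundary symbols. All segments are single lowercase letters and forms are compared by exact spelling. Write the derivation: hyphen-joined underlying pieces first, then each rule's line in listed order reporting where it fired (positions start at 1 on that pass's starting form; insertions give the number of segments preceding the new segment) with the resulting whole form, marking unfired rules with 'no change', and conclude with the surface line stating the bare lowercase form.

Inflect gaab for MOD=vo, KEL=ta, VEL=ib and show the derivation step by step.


underlying: gaab-gu-un-b
1. 0 -> a / C _ C: inserts after position(s) 4, 8: gaabaguunab
2. b -> p, d -> t, g -> k, v -> f, z -> s / _ #: fires at position(s) 11: gaabaguunap
3. e -> o, i -> u / B C0 _: no change
surface: gaabaguunap


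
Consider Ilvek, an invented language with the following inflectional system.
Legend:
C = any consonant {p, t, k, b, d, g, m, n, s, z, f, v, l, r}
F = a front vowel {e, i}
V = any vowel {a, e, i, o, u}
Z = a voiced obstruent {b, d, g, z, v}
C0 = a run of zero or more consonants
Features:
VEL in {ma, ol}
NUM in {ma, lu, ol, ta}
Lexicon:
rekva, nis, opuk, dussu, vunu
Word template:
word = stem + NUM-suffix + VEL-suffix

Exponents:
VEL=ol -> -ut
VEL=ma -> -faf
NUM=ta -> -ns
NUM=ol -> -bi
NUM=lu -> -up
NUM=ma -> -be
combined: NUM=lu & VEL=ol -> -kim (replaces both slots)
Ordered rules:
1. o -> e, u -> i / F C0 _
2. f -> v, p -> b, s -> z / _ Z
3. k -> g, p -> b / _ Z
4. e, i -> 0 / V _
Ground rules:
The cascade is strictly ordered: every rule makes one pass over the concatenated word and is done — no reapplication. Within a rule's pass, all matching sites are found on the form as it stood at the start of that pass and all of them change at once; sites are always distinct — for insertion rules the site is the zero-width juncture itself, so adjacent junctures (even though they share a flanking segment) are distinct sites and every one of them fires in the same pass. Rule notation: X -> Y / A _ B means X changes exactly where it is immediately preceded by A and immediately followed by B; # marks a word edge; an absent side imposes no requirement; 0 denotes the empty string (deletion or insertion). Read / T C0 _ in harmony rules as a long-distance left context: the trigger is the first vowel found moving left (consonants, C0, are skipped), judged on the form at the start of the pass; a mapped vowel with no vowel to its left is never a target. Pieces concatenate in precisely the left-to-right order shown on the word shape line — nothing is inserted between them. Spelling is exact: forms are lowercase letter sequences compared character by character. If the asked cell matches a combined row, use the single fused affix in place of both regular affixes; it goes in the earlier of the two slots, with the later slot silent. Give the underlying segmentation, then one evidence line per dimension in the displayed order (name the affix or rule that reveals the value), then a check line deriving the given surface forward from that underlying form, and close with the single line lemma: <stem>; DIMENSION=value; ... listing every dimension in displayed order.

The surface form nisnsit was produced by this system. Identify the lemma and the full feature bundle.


underlying: nis-ns-ut
VEL=ol - signalled by the affix -ut
NUM=ta - signalled by the affix -ns
check: nisnsut -> nisnsit -> nisnsit -> nisnsit -> nisnsit
lemma: nis; VEL=ol; NUM=ta


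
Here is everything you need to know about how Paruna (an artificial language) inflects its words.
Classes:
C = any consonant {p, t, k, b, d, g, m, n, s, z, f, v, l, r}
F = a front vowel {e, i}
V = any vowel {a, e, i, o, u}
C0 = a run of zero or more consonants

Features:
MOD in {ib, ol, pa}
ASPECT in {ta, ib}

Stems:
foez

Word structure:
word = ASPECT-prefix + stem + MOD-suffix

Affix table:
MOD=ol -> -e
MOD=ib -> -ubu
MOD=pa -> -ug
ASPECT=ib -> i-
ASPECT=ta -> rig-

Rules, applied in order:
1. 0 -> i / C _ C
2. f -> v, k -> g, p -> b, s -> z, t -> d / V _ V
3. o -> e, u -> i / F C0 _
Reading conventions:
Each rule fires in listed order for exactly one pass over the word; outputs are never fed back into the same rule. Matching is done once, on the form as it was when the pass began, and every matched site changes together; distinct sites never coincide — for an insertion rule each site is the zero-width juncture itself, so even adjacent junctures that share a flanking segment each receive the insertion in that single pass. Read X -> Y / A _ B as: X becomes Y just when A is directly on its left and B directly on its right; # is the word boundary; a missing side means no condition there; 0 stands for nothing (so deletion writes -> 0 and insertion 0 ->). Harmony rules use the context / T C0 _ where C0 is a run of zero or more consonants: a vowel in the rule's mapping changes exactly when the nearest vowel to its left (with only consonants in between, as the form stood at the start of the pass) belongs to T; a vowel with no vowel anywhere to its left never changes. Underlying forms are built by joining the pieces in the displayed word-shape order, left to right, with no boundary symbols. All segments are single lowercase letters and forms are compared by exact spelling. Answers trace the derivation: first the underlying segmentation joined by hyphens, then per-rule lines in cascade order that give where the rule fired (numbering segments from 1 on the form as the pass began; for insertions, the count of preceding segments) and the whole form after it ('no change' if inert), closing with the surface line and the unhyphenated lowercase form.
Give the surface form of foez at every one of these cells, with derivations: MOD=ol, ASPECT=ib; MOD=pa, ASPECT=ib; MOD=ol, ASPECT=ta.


cell MOD=ol, ASPECT=ib:
underlying: i-foez-e
1. 0 -> i / C _ C: no change
2. f -> v, k -> g, p -> b, s -> z, t -> d / V _ V: fires at position(s) 2: ivoeze
3. o -> e, u -> i / F C0 _: fires at position(s) 3: iveeze
surface: iveeze

cell MOD=pa, ASPECT=ib:
underlying: i-foez-ug
1. 0 -> i / C _ C: no change
2. f -> v, k -> g, p -> b, s -> z, t -> d / V _ V: fires at position(s) 2: ivoezug
3. o -> e, u -> i / F C0 _: fires at position(s) 3, 6: iveezig
surface: iveezig

cell MOD=ol, ASPECT=ta:
underlying: rig-foez-e
1. 0 -> i / C _ C: inserts after position(s) 3: rigifoeze
2. f -> v, k -> g, p -> b, s -> z, t -> d / V _ V: fires at position(s) 5: rigivoeze
3. o -> e, u -> i / F C0 _: fires at position(s) 6: rigiveeze
surface: rigiveeze


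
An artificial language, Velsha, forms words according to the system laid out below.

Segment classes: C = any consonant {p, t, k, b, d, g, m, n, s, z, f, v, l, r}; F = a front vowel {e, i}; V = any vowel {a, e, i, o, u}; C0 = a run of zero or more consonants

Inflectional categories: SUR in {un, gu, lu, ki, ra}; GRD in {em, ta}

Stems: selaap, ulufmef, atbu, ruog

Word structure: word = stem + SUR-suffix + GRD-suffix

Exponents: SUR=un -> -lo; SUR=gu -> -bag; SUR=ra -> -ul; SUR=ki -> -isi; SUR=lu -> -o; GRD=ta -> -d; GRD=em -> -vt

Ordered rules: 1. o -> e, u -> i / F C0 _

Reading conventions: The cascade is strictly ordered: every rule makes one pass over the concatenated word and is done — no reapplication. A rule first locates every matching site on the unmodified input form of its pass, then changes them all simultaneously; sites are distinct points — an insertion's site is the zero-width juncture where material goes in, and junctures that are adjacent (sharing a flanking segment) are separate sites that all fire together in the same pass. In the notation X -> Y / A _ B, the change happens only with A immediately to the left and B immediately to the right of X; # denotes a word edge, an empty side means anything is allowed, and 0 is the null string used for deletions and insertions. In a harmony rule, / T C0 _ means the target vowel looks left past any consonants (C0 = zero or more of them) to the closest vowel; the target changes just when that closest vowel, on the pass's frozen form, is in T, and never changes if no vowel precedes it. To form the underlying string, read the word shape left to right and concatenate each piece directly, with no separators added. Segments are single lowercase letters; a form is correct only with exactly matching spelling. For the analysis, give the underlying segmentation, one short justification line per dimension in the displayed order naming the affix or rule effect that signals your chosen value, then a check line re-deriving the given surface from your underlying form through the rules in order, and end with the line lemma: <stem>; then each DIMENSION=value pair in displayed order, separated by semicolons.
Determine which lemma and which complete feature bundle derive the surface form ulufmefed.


underlying: ulufmef-o-d
SUR=lu - signalled by the affix -o
GRD=ta - signalled by the affix -d
check: ulufmefod -> ulufmefed
lemma: ulufmef; SUR=lu; GRD=ta


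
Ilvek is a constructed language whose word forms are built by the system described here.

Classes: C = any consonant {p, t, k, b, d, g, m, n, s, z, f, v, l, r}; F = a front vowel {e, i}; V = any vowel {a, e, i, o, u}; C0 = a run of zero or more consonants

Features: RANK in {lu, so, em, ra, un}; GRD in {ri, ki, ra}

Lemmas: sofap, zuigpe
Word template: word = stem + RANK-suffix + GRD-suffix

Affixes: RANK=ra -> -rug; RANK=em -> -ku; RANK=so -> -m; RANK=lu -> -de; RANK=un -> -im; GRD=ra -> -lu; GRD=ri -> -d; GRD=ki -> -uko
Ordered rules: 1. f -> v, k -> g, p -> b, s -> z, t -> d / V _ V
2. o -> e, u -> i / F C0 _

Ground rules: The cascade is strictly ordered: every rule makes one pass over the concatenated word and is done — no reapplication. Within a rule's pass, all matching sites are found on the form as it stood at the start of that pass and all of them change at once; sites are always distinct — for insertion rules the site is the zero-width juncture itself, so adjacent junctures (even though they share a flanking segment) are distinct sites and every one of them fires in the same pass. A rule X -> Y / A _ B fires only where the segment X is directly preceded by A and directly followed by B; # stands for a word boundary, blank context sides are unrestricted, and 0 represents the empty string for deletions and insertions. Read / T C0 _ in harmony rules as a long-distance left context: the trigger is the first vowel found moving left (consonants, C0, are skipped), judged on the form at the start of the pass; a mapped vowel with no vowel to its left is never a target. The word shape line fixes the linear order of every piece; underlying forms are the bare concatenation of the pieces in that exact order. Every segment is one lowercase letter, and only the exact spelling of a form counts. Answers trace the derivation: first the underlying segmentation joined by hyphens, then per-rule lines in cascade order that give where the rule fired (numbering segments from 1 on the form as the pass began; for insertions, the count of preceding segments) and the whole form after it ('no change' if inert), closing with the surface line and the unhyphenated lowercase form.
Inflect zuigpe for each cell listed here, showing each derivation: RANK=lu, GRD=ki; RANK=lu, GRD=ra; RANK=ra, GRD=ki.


cell RANK=lu, GRD=ki:
underlying: zuigpe-de-uko
1. f -> v, k -> g, p -> b, s -> z, t -> d / V _ V: fires at position(s) 10: zuigpedeugo
2. o -> e, u -> i / F C0 _: fires at position(s) 9: zuigpedeigo
surface: zuigpedeigo

cell RANK=lu, GRD=ra:
underlying: zuigpe-de-lu
1. f -> v, k -> g, p -> b, s -> z, t -> d / V _ V: no change
2. o -> e, u -> i / F C0 _: fires at position(s) 10: zuigpedeli
surface: zuigpedeli

cell RANK=ra, GRD=ki:
underlying: zuigpe-rug-uko
1. f -> v, k -> g, p -> b, s -> z, t -> d / V _ V: fires at position(s) 11: zuigperugugo
2. o -> e, u -> i / F C0 _: fires at position(s) 8: zuigperigugo
surface: zuigperigugo


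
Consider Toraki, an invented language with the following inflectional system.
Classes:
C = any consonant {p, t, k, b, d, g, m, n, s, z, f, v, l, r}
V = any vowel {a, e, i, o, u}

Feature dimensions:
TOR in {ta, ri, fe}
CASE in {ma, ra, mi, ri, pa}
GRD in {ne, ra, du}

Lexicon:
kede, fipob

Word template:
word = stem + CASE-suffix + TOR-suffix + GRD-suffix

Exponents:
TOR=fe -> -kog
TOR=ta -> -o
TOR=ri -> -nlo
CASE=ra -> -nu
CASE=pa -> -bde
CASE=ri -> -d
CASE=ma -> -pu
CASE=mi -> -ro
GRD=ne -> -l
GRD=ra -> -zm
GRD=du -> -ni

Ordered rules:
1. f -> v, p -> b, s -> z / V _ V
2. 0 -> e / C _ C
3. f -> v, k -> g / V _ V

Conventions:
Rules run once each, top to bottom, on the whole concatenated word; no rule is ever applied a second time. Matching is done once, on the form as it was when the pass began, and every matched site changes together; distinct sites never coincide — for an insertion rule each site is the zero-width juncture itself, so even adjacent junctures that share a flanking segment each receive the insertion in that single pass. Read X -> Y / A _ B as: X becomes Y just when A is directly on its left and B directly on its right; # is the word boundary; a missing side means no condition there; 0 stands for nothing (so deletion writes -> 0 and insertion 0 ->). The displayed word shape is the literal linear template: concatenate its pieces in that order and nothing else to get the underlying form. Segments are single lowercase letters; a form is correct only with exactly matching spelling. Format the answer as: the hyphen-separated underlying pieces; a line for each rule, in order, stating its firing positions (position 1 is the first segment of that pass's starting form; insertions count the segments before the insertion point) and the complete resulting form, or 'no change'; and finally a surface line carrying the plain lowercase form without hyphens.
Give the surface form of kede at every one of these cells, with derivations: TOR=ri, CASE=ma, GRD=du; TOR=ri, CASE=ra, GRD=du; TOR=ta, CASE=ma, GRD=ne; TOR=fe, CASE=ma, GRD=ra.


cell TOR=ri, CASE=ma, GRD=du:
underlying: kede-pu-nlo-ni
1. f -> v, p -> b, s -> z / V _ V: fires at position(s) 5: kedebunloni
2. 0 -> e / C _ C: inserts after position(s) 7: kedebuneloni
3. f -> v, k -> g / V _ V: no change
surface: kedebuneloni

cell TOR=ri, CASE=ra, GRD=du:
underlying: kede-nu-nlo-ni
1. f -> v, p -> b, s -> z / V _ V: no change
2. 0 -> e / C _ C: inserts after position(s) 7: kedenuneloni
3. f -> v, k -> g / V _ V: no change
surface: kedenuneloni

cell TOR=ta, CASE=ma, GRD=ne:
underlying: kede-pu-o-l
1. f -> v, p -> b, s -> z / V _ V: fires at position(s) 5: kedebuol
2. 0 -> e / C _ C: no change
3. f -> v, k -> g / V _ V: no change
surface: kedebuol

cell TOR=fe, CASE=ma, GRD=ra:
underlying: kede-pu-kog-zm
1. f -> v, p -> b, s -> z / V _ V: fires at position(s) 5: kedebukogzm
2. 0 -> e / C _ C: inserts after position(s) 9, 10: kedebukogezem
3. f -> v, k -> g / V _ V: fires at position(s) 7: kedebugogezem
surface: kedebugogezem


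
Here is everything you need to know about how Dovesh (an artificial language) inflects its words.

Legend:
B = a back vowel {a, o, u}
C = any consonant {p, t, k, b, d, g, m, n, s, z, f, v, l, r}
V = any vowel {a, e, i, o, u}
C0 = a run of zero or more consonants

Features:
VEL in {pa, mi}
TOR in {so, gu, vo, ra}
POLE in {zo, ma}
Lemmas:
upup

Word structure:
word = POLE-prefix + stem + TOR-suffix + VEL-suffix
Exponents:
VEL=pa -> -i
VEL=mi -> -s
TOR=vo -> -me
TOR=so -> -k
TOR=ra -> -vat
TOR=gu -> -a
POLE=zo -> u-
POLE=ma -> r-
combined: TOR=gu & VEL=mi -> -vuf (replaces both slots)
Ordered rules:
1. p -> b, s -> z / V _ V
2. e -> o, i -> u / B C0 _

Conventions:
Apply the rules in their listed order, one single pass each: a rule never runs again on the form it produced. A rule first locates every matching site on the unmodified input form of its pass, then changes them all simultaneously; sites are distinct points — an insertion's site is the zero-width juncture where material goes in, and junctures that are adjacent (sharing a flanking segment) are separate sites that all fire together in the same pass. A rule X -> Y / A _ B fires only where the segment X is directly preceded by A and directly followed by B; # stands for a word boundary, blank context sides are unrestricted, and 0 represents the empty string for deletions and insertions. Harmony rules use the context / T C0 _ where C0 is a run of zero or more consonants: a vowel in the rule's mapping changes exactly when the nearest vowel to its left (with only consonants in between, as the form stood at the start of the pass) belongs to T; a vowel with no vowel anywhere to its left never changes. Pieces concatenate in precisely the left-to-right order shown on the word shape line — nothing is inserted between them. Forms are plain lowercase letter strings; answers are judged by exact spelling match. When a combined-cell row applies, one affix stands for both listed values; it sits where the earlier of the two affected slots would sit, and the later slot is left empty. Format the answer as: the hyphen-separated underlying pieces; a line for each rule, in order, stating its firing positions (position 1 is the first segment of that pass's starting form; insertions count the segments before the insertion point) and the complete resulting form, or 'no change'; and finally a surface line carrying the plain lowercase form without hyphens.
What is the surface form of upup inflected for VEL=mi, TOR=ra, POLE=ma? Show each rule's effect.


underlying: r-upup-vat-s
1. p -> b, s -> z / V _ V: fires at position(s) 3: rubupvats
2. e -> o, i -> u / B C0 _: no change
surface: rubupvats


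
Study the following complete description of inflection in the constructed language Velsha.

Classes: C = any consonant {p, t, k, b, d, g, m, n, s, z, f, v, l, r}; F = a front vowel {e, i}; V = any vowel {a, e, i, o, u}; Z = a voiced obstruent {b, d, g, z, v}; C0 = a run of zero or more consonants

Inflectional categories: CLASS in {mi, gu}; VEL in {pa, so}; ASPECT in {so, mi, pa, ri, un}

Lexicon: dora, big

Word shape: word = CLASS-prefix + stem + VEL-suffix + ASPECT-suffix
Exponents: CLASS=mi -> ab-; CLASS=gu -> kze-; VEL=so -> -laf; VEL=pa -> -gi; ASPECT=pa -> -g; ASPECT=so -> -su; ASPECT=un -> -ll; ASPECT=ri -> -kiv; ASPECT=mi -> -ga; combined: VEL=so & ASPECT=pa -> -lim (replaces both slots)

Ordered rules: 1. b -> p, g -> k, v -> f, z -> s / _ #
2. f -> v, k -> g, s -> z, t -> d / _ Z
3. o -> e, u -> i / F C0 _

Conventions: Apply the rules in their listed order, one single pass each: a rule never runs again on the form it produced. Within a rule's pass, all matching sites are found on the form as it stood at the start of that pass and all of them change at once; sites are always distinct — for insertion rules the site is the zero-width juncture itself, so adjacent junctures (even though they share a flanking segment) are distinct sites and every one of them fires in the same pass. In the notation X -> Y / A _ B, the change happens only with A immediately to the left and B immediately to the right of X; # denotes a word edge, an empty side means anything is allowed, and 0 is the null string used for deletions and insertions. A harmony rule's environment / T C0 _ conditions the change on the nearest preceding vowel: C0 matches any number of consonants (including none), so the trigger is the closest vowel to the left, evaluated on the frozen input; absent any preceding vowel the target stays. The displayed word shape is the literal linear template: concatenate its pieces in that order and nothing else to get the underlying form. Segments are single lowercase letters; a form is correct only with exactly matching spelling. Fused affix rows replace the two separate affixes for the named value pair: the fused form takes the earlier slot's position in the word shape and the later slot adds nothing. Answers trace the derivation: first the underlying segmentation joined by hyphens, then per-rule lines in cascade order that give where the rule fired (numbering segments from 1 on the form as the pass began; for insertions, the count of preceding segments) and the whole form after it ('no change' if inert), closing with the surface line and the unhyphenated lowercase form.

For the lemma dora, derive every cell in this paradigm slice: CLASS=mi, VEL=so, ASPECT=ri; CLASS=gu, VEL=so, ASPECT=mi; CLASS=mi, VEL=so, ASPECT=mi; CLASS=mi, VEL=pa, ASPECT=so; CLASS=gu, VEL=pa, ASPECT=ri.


cell CLASS=mi, VEL=so, ASPECT=ri:
underlying: ab-dora-laf-kiv
1. b -> p, g -> k, v -> f, z -> s / _ #: fires at position(s) 12: abdoralafkif
2. f -> v, k -> g, s -> z, t -> d / _ Z: no change
3. o -> e, u -> i / F C0 _: no change
surface: abdoralafkif

cell CLASS=gu, VEL=so, ASPECT=mi:
underlying: kze-dora-laf-ga
1. b -> p, g -> k, v -> f, z -> s / _ #: no change
2. f -> v, k -> g, s -> z, t -> d / _ Z: fires at position(s) 1, 10: gzedoralavga
3. o -> e, u -> i / F C0 _: fires at position(s) 5: gzederalavga
surface: gzederalavga

cell CLASS=mi, VEL=so, ASPECT=mi:
underlying: ab-dora-laf-ga
1. b -> p, g -> k, v -> f, z -> s / _ #: no change
2. f -> v, k -> g, s -> z, t -> d / _ Z: fires at position(s) 9: abdoralavga
3. o -> e, u -> i / F C0 _: no change
surface: abdoralavga

cell CLASS=mi, VEL=pa, ASPECT=so:
underlying: ab-dora-gi-su
1. b -> p, g -> k, v -> f, z -> s / _ #: no change
2. f -> v, k -> g, s -> z, t -> d / _ Z: no change
3. o -> e, u -> i / F C0 _: fires at position(s) 10: abdoragisi
surface: abdoragisi

cell CLASS=gu, VEL=pa, ASPECT=ri:
underlying: kze-dora-gi-kiv
1. b -> p, g -> k, v -> f, z -> s / _ #: fires at position(s) 12: kzedoragikif
2. f -> v, k -> g, s -> z, t -> d / _ Z: fires at position(s) 1: gzedoragikif
3. o -> e, u -> i / F C0 _: fires at position(s) 5: gzederagikif
surface: gzederagikif


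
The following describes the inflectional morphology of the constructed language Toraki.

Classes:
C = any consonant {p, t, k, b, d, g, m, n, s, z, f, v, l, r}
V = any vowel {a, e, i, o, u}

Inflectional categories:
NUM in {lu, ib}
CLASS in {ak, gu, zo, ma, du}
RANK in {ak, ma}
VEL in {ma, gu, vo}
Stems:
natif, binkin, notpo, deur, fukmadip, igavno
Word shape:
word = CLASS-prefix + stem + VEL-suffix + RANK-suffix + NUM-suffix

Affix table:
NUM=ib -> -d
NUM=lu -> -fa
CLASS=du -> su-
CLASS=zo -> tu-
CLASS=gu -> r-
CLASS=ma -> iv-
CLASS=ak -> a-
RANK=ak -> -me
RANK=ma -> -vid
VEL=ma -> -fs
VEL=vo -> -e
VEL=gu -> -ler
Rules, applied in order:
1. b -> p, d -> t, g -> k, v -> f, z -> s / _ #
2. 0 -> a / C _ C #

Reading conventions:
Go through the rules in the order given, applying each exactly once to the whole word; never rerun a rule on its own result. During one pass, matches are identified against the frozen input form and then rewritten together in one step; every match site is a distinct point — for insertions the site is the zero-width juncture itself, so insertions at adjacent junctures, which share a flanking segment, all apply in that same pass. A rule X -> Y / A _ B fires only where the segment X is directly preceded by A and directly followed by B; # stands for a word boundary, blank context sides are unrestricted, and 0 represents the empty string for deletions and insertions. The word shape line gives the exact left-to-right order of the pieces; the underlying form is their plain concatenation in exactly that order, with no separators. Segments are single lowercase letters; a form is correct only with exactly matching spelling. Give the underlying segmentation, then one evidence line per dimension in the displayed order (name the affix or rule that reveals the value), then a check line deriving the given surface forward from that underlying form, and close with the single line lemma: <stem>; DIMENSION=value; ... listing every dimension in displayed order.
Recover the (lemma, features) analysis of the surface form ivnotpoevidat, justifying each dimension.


underlying: iv-notpo-e-vid-d
NUM=ib - signalled by the affix -d
CLASS=ma - signalled by the affix iv-
RANK=ma - signalled by the affix -vid
VEL=vo - signalled by the affix -e
check: ivnotpoevidd -> ivnotpoevidt -> ivnotpoevidat
lemma: notpo; NUM=ib; CLASS=ma; RANK=ma; VEL=vo


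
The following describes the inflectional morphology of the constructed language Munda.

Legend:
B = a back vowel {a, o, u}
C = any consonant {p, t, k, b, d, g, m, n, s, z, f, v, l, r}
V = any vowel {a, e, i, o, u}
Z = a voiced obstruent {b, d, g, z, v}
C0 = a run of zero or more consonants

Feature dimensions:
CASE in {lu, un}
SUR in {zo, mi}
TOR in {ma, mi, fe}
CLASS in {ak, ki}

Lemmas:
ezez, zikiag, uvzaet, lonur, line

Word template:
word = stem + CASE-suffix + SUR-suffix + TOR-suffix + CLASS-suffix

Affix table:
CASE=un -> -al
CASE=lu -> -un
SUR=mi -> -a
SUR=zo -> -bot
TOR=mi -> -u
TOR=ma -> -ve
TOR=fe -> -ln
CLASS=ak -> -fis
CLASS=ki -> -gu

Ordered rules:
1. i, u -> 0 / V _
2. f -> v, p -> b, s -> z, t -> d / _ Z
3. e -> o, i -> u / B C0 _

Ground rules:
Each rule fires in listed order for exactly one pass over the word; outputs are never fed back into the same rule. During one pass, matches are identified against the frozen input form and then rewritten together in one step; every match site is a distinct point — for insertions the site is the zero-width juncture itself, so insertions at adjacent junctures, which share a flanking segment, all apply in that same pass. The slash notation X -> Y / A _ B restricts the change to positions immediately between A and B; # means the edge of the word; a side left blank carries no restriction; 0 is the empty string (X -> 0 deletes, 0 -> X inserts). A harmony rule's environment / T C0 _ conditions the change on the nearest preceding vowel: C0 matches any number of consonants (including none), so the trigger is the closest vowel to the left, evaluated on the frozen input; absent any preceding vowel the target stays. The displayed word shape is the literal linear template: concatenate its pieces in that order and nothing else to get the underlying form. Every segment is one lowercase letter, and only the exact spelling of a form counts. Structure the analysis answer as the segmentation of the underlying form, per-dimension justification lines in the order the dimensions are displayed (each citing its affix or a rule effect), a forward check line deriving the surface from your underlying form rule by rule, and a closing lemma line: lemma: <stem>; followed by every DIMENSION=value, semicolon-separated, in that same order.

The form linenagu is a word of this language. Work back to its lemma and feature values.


underlying: line-un-a-u-gu
CASE=lu - signalled by the affix -un
SUR=mi - signalled by the affix -a
TOR=mi - signalled by the affix -u
CLASS=ki - signalled by the affix -gu
check: lineunaugu -> linenagu -> linenagu -> linenagu
lemma: line; CASE=lu; SUR=mi; TOR=mi; CLASS=ki
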